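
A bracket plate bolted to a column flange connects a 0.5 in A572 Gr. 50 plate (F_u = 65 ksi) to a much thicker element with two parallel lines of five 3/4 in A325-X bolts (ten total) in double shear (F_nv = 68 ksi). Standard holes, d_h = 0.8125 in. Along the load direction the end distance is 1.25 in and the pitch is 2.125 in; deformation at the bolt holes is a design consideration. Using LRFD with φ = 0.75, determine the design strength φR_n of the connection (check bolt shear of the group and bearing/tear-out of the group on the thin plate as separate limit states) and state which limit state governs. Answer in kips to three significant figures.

356 kips (bearing governs)

Bolt shear: A_b = π·0.75²/4 = 0.4418 in²; R_n = 68 × 0.4418 × 10 × 2 = 600.8 kips → 0.75 × 600.8 = 451 kips.
Bearing (1.2 l_c t F_u ≤ 2.4 d t F_u): upper limit = 2.4·0.75·0.5·65 = 58.5 kips.
  Edge l_c = 1.25 − 0.8125/2 = 0.8438 → r_n = 32.91 kips; interior l_c = 2.125 − 0.8125 = 1.312 → r_n = 51.19 kips.
  R_n,bearing = 2·32.91 + 8·51.19 = 475.3 kips → 0.75 × 475.3 = 356 kips.
Bearing governs: 356 kips.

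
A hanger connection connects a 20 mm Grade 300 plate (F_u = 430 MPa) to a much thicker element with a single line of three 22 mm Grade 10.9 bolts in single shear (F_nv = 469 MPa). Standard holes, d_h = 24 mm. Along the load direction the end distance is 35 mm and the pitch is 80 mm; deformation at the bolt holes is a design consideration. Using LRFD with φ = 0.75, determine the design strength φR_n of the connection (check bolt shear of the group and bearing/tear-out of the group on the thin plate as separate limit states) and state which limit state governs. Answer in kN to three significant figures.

401 kN (bolt shear governs)

Bolt shear: A_b = π·22²/4 = 380.1 mm²; R_n = 469 × 380.1 × 3 × 1 / 1000 = 534.8 kN → 0.75 × 534.8 = 401 kN.
Bearing (1.2 l_c t F_u ≤ 2.4 d t F_u): upper limit = 2.4·22·20·430 / 1000 = 454.1 kN.
  Edge l_c = 35 − 24/2 = 23 → r_n = 237.4 kN; interior l_c = 80 − 24 = 56 → r_n = 454.1 kN.
  R_n,bearing = 1·237.4 + 2·454.1 = 1146 kN → 0.75 × 1146 = 859 kN.
Bolt shear governs: 401 kN.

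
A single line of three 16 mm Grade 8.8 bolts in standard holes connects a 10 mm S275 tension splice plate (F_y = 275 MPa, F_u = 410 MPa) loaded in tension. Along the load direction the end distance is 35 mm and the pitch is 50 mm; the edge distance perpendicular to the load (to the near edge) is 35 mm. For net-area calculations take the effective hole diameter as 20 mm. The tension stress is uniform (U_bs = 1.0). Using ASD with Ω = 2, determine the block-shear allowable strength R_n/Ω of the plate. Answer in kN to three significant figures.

156 kN

Shear plane L_v = 35 + 2·50 = 135 mm; A_gv = 135 × 10 = 1350 mm².
A_nv = (135 − 2.5·20) × 10 = 850 mm².
A_nt = (35 − 0.5·20) × 10 = 250 mm².
0.6 F_u A_nv = 209.1 kN; 0.6 F_y A_gv = 222.8 kN → shear rupture governs the shear term.
R_n = 209.1 + 1.0 × 410 × 250 / 1000 = 311.6 kN.
Allowable strength R_n/Ω = 311.6 / 2 = 156 kN.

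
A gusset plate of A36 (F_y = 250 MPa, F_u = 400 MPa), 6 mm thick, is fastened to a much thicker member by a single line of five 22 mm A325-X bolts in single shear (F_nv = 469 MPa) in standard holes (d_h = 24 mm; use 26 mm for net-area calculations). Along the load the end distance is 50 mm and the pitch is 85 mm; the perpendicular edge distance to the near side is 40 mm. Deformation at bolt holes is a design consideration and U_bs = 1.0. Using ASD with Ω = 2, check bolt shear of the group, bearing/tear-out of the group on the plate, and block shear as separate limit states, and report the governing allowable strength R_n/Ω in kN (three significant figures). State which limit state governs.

208 kN (block shear governs)

Bolt shear: A_b = π·22²/4 = 380.1 mm²; R_n = 469 × 380.1 × 5 × 1 / 1000 = 891.4 kN → 891.4 / 2 = 446 kN.
Bearing: edge l_c = 38, r_n = 109.4 kN; interior l_c = 61, r_n = 126.7 kN; R_n = 109.4 + 4·126.7 = 616.3 kN → 308 kN.
Block shear: A_gv = 2340, A_nv = 1638, A_nt = 162 mm²; R_n = min(0.6F_uA_nv, 0.6F_yA_gv) + U_bs·F_u·A_nt = 415.8 kN → 208 kN.
Block shear governs: 208 kN.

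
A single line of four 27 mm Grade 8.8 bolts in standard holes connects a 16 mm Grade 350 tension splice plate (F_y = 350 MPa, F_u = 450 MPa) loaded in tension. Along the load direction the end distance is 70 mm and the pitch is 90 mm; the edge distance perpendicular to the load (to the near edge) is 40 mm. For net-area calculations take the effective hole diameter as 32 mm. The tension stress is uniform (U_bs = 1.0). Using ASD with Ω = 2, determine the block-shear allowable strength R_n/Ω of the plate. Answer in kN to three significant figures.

Shear plane L_v = 70 + 3·90 = 340 mm; A_gv = 340 × 16 = 5440 mm².
A_nv = (340 − 3.5·32) × 16 = 3648 mm².
A_nt = (40 − 0.5·32) × 16 = 384 mm².
0.6 F_u A_nv = 985 kN; 0.6 F_y A_gv = 1142 kN → shear rupture governs the shear term.
R_n = 985 + 1.0 × 450 × 384 / 1000 = 1158 kN.
Allowable strength R_n/Ω = 1158 / 2 = 579 kN.

579 kN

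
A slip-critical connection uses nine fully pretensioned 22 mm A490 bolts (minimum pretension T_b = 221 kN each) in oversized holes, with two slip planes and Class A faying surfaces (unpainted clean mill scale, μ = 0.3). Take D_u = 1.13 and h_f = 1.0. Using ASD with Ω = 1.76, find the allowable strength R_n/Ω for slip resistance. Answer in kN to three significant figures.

R_n = μ · D_u · h_f · T_b · n_s · n_b = 0.3 × 1.13 × 1.0 × 221 × 2 × 9 = 1349 kN.
Allowable strength R_n/Ω = 1349 / 1.76 = 766 kN.

766 kN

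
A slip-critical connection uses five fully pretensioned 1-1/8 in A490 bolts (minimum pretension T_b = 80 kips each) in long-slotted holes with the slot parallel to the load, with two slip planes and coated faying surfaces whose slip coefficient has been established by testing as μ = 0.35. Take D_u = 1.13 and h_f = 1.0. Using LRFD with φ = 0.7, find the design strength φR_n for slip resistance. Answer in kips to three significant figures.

221 kips

R_n = μ · D_u · h_f · T_b · n_s · n_b = 0.35 × 1.13 × 1.0 × 80 × 2 × 5 = 316.4 kips.
Design strength φR_n = 0.7 × 316.4 = 221 kips.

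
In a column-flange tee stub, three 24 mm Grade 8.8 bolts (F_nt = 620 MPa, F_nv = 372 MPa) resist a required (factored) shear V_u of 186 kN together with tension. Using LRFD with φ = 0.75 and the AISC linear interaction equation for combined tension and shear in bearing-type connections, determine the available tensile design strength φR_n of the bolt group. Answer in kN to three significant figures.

510 kN

A_b = π·24²/4 = 452.4 mm²; f_rv = 186 × 1000 / (3 × 452.4) = 137.1 MPa.
F'_nt = 1.3 F_nt − (F_nt / φF_nv) f_rv = 1.3·620 − (620/(0.75·372))·137.1 = 501.4 MPa, capped at F_nt → F'_nt = 501.4 MPa.
R_n = F'_nt · A_b · n = 501.4 × 452.4 × 3 / 1000 = 680.5 kN.
Design strength φR_n = 0.75 × 680.5 = 510 kN.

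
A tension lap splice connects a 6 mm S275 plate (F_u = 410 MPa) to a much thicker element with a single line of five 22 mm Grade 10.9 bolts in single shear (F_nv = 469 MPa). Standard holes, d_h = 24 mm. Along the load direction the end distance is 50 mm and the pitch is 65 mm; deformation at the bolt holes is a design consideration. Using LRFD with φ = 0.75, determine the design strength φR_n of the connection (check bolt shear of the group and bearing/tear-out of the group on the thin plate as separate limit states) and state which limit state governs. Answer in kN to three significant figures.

Bolt shear: A_b = π·22²/4 = 380.1 mm²; R_n = 469 × 380.1 × 5 × 1 / 1000 = 891.4 kN → 0.75 × 891.4 = 669 kN.
Bearing (1.2 l_c t F_u ≤ 2.4 d t F_u): upper limit = 2.4·22·6·410 / 1000 = 129.9 kN.
  Edge l_c = 50 − 24/2 = 38 → r_n = 112.2 kN; interior l_c = 65 − 24 = 41 → r_n = 121 kN.
  R_n,bearing = 1·112.2 + 4·121 = 596.3 kN → 0.75 × 596.3 = 447 kN.
Bearing governs: 447 kN.

447 kN (bearing governs)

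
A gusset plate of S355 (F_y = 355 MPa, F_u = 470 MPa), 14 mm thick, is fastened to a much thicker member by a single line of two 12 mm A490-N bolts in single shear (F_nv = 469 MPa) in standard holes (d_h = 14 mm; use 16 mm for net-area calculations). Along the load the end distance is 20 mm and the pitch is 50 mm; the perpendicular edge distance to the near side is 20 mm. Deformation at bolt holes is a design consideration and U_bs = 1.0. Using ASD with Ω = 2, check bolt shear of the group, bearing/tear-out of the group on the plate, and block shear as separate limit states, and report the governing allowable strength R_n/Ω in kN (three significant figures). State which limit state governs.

Bolt shear: A_b = π·12²/4 = 113.1 mm²; R_n = 469 × 113.1 × 2 × 1 / 1000 = 106.1 kN → 106.1 / 2 = 53 kN.
Bearing: edge l_c = 13, r_n = 102.6 kN; interior l_c = 36, r_n = 189.5 kN; R_n = 102.6 + 1·189.5 = 292.2 kN → 146 kN.
Block shear: A_gv = 980, A_nv = 644, A_nt = 168 mm²; R_n = min(0.6F_uA_nv, 0.6F_yA_gv) + U_bs·F_u·A_nt = 260.6 kN → 130 kN.
Bolt shear governs: 53 kN.

53 kN (bolt shear governs)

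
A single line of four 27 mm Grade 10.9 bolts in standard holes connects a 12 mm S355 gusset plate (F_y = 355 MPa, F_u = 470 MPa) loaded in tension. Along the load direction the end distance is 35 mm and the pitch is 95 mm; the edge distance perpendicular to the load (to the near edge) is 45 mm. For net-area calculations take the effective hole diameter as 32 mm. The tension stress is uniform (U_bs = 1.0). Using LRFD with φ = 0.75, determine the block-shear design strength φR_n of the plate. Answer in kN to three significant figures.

651 kN

Shear plane L_v = 35 + 3·95 = 320 mm; A_gv = 320 × 12 = 3840 mm².
A_nv = (320 − 3.5·32) × 12 = 2496 mm².
A_nt = (45 − 0.5·32) × 12 = 348 mm².
0.6 F_u A_nv = 703.9 kN; 0.6 F_y A_gv = 817.9 kN → shear rupture governs the shear term.
R_n = 703.9 + 1.0 × 470 × 348 / 1000 = 867.4 kN.
Design strength φR_n = 0.75 × 867.4 = 651 kN.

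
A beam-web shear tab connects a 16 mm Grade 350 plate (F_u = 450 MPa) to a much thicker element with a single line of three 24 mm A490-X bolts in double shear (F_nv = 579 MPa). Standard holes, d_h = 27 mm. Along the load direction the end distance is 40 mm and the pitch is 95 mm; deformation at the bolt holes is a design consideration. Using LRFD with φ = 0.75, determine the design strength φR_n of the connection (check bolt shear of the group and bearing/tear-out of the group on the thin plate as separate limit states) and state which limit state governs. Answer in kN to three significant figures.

794 kN (bearing governs)

Bolt shear: A_b = π·24²/4 = 452.4 mm²; R_n = 579 × 452.4 × 3 × 2 / 1000 = 1572 kN → 0.75 × 1572 = 1180 kN.
Bearing (1.2 l_c t F_u ≤ 2.4 d t F_u): upper limit = 2.4·24·16·450 / 1000 = 414.7 kN.
  Edge l_c = 40 − 27/2 = 26.5 → r_n = 229 kN; interior l_c = 95 − 27 = 68 → r_n = 414.7 kN.
  R_n,bearing = 1·229 + 2·414.7 = 1058 kN → 0.75 × 1058 = 794 kN.
Bearing governs: 794 kN.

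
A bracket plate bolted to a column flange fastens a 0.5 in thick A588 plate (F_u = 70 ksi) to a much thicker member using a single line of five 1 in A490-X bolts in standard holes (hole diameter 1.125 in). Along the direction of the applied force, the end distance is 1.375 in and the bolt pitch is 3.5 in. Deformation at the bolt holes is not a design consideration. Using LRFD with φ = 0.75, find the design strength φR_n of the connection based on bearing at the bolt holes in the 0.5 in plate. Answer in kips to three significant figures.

347 kips

Per bolt r_n = 1.5 l_c t F_u ≤ 3.0 d t F_u; upper limit = 3.0 × 1 × 0.5 × 70 = 105 kips.
Edge bolt: l_c = 1.375 − 1.125/2 = 0.8125 in → 1.5 × 0.8125 × 0.5 × 70 = 42.66 → r_n = 42.66 kips.
Interior bolts: l_c = 3.5 − 1.125 = 2.375 in → 1.5 × 2.375 × 0.5 × 70 = 124.7 → r_n = 105 kips.
R_n = 1 × 42.66 + 4 × 105 = 462.7 kips.
Design strength φR_n = 0.75 × 462.7 = 347 kips.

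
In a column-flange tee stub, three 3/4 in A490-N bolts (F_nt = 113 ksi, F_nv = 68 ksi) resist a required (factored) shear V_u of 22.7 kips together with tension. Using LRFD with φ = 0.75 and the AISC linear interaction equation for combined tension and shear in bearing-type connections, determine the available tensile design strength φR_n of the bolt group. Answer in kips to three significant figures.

A_b = π·0.75²/4 = 0.4418 in²; f_rv = 22.7 / (3 × 0.4418) = 17.13 ksi.
F'_nt = 1.3 F_nt − (F_nt / φF_nv) f_rv = 1.3·113 − (113/(0.75·68))·17.13 = 109 ksi, capped at F_nt → F'_nt = 109 ksi.
R_n = F'_nt · A_b · n = 109 × 0.4418 × 3 = 144.4 kips.
Design strength φR_n = 0.75 × 144.4 = 108 kips.

108 kips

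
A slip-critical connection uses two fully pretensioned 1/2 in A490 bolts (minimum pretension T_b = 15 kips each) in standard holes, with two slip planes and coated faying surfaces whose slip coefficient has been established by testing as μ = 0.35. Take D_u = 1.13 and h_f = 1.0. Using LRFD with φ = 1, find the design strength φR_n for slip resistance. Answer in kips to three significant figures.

R_n = μ · D_u · h_f · T_b · n_s · n_b = 0.35 × 1.13 × 1.0 × 15 × 2 × 2 = 23.73 kips.
Design strength φR_n = 1 × 23.73 = 23.7 kips.

23.7 kips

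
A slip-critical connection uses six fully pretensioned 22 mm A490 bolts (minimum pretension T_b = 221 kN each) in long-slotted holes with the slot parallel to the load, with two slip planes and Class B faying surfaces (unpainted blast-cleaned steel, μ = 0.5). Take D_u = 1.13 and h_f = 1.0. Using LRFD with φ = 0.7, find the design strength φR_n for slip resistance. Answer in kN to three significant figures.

1050 kN

R_n = μ · D_u · h_f · T_b · n_s · n_b = 0.5 × 1.13 × 1.0 × 221 × 2 × 6 = 1498 kN.
Design strength φR_n = 0.7 × 1498 = 1050 kN.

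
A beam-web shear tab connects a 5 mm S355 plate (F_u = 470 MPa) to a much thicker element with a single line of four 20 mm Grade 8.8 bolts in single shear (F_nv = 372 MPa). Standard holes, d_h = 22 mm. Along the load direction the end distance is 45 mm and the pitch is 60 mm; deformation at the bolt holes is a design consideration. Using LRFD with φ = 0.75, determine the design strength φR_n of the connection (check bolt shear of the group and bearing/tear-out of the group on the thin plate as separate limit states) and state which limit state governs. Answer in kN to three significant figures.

Bolt shear: A_b = π·20²/4 = 314.2 mm²; R_n = 372 × 314.2 × 4 × 1 / 1000 = 467.5 kN → 0.75 × 467.5 = 351 kN.
Bearing (1.2 l_c t F_u ≤ 2.4 d t F_u): upper limit = 2.4·20·5·470 / 1000 = 112.8 kN.
  Edge l_c = 45 − 22/2 = 34 → r_n = 95.88 kN; interior l_c = 60 − 22 = 38 → r_n = 107.2 kN.
  R_n,bearing = 1·95.88 + 3·107.2 = 417.4 kN → 0.75 × 417.4 = 313 kN.
Bearing governs: 313 kN.

313 kN (bearing governs)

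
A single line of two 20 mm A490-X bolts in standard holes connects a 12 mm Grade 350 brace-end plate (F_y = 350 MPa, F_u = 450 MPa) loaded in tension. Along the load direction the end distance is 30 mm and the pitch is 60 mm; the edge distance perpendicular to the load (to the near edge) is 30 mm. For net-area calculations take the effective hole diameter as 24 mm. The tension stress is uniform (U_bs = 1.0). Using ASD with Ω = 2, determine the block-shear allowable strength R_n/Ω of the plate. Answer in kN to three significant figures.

Shear plane L_v = 30 + 1·60 = 90 mm; A_gv = 90 × 12 = 1080 mm².
A_nv = (90 − 1.5·24) × 12 = 648 mm².
A_nt = (30 − 0.5·24) × 12 = 216 mm².
0.6 F_u A_nv = 175 kN; 0.6 F_y A_gv = 226.8 kN → shear rupture governs the shear term.
R_n = 175 + 1.0 × 450 × 216 / 1000 = 272.2 kN.
Allowable strength R_n/Ω = 272.2 / 2 = 136 kN.

136 kN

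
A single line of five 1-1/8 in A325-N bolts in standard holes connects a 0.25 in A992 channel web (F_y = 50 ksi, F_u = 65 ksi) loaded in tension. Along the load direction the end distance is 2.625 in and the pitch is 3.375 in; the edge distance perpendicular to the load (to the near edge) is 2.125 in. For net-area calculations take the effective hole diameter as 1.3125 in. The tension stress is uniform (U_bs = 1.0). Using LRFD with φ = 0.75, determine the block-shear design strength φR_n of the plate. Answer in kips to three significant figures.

92.6 kips

Shear plane L_v = 2.625 + 4·3.375 = 16.12 in; A_gv = 16.12 × 0.25 = 4.031 in².
A_nv = (16.12 − 4.5·1.3125) × 0.25 = 2.555 in².
A_nt = (2.125 − 0.5·1.3125) × 0.25 = 0.3672 in².
0.6 F_u A_nv = 99.63 kips; 0.6 F_y A_gv = 120.9 kips → shear rupture governs the shear term.
R_n = 99.63 + 1.0 × 65 × 0.3672 = 123.5 kips.
Design strength φR_n = 0.75 × 123.5 = 92.6 kips.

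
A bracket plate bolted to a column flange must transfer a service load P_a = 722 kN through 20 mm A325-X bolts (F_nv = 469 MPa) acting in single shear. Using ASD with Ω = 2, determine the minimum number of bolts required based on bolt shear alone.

10 bolts

A_b = π·20²/4 = 314.2 mm².
Per-bolt allowable strength R_n/Ω = 469 × 314.2 × 1 / 1000 / 2 = 73.67 kN.
n ≥ 722 / 73.67 = 9.8 → use 10 bolts.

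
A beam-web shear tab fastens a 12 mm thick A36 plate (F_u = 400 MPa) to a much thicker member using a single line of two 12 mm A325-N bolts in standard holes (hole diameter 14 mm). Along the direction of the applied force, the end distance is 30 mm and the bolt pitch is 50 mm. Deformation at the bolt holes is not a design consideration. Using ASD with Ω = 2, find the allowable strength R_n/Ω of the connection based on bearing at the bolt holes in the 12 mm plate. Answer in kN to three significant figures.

169 kN

Per bolt r_n = 1.5 l_c t F_u ≤ 3.0 d t F_u; upper limit = 3.0 × 12 × 12 × 400 / 1000 = 172.8 kN.
Edge bolt: l_c = 30 − 14/2 = 23 mm → 1.5 × 23 × 12 × 400 / 1000 = 165.6 → r_n = 165.6 kN.
Interior bolts: l_c = 50 − 14 = 36 mm → 1.5 × 36 × 12 × 400 / 1000 = 259.2 → r_n = 172.8 kN.
R_n = 1 × 165.6 + 1 × 172.8 = 338.4 kN.
Allowable strength R_n/Ω = 338.4 / 2 = 169 kN.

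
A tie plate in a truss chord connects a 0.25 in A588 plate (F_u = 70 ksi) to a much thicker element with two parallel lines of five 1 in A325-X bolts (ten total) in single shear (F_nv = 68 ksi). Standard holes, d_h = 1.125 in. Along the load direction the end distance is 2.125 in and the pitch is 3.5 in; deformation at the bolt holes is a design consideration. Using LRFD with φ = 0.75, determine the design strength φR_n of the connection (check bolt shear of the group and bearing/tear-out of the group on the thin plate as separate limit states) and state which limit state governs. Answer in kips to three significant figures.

Bolt shear: A_b = π·1²/4 = 0.7854 in²; R_n = 68 × 0.7854 × 10 × 1 = 534.1 kips → 0.75 × 534.1 = 401 kips.
Bearing (1.2 l_c t F_u ≤ 2.4 d t F_u): upper limit = 2.4·1·0.25·70 = 42 kips.
  Edge l_c = 2.125 − 1.125/2 = 1.562 → r_n = 32.81 kips; interior l_c = 3.5 − 1.125 = 2.375 → r_n = 42 kips.
  R_n,bearing = 2·32.81 + 8·42 = 401.6 kips → 0.75 × 401.6 = 301 kips.
Bearing governs: 301 kips.

301 kips (bearing governs)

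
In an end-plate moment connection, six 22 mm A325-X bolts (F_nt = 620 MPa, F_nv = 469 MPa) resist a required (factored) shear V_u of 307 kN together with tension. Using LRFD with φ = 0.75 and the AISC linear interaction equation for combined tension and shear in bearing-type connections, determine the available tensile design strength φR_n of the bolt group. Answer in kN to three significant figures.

A_b = π·22²/4 = 380.1 mm²; f_rv = 307 × 1000 / (6 × 380.1) = 134.6 MPa.
F'_nt = 1.3 F_nt − (F_nt / φF_nv) f_rv = 1.3·620 − (620/(0.75·469))·134.6 = 568.7 MPa, capped at F_nt → F'_nt = 568.7 MPa.
R_n = F'_nt · A_b · n = 568.7 × 380.1 × 6 / 1000 = 1297 kN.
Design strength φR_n = 0.75 × 1297 = 973 kN.

973 kN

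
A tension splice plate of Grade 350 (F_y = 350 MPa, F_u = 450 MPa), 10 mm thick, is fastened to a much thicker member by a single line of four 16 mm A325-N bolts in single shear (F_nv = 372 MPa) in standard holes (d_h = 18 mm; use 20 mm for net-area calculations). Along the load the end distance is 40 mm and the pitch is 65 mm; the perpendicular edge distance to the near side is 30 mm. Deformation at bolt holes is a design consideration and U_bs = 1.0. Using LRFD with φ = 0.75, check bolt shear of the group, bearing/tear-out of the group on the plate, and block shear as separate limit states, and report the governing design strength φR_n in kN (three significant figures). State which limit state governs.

224 kN (bolt shear governs)

Bolt shear: A_b = π·16²/4 = 201.1 mm²; R_n = 372 × 201.1 × 4 × 1 / 1000 = 299.2 kN → 0.75 × 299.2 = 224 kN.
Bearing: edge l_c = 31, r_n = 167.4 kN; interior l_c = 47, r_n = 172.8 kN; R_n = 167.4 + 3·172.8 = 685.8 kN → 514 kN.
Block shear: A_gv = 2350, A_nv = 1650, A_nt = 200 mm²; R_n = min(0.6F_uA_nv, 0.6F_yA_gv) + U_bs·F_u·A_nt = 535.5 kN → 402 kN.
Bolt shear governs: 224 kN.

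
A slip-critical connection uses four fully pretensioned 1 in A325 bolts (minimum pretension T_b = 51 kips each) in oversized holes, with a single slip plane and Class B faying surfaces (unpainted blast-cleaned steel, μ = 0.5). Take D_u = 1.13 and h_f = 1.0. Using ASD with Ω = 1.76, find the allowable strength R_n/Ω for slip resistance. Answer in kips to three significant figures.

R_n = μ · D_u · h_f · T_b · n_s · n_b = 0.5 × 1.13 × 1.0 × 51 × 1 × 4 = 115.3 kips.
Allowable strength R_n/Ω = 115.3 / 1.76 = 65.5 kips.

65.5 kips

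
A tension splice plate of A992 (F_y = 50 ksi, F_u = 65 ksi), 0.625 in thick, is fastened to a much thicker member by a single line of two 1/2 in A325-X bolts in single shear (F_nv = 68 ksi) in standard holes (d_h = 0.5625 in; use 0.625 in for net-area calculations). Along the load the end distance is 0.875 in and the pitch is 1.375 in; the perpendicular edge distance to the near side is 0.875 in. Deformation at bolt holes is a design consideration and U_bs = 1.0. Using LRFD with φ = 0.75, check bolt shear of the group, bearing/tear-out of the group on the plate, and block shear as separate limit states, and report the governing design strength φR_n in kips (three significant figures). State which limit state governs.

20 kips (bolt shear governs)

Bolt shear: A_b = π·0.5²/4 = 0.1963 in²; R_n = 68 × 0.1963 × 2 × 1 = 26.7 kips → 0.75 × 26.7 = 20 kips.
Bearing: edge l_c = 0.5938, r_n = 28.95 kips; interior l_c = 0.8125, r_n = 39.61 kips; R_n = 28.95 + 1·39.61 = 68.55 kips → 51.4 kips.
Block shear: A_gv = 1.406, A_nv = 0.8203, A_nt = 0.3516 in²; R_n = min(0.6F_uA_nv, 0.6F_yA_gv) + U_bs·F_u·A_nt = 54.84 kips → 41.1 kips.
Bolt shear governs: 20 kips.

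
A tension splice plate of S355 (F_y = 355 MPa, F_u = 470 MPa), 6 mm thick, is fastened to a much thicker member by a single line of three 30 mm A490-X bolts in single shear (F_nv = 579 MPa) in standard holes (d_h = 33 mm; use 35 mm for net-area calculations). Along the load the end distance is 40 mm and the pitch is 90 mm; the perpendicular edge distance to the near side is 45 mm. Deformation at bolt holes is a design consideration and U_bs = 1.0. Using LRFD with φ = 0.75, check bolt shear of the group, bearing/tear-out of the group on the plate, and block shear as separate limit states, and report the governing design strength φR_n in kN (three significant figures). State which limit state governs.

226 kN (block shear governs)

Bolt shear: A_b = π·30²/4 = 706.9 mm²; R_n = 579 × 706.9 × 3 × 1 / 1000 = 1228 kN → 0.75 × 1228 = 921 kN.
Bearing: edge l_c = 23.5, r_n = 79.52 kN; interior l_c = 57, r_n = 192.9 kN; R_n = 79.52 + 2·192.9 = 465.3 kN → 349 kN.
Block shear: A_gv = 1320, A_nv = 795, A_nt = 165 mm²; R_n = min(0.6F_uA_nv, 0.6F_yA_gv) + U_bs·F_u·A_nt = 301.7 kN → 226 kN.
Block shear governs: 226 kN.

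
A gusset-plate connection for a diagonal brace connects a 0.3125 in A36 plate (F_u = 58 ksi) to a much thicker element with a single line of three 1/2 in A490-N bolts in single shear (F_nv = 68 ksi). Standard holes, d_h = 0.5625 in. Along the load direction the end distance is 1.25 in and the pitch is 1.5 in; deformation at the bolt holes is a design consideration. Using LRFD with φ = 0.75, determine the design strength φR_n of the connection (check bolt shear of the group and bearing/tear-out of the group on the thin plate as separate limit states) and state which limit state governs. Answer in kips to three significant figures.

30 kips (bolt shear governs)

Bolt shear: A_b = π·0.5²/4 = 0.1963 in²; R_n = 68 × 0.1963 × 3 × 1 = 40.06 kips → 0.75 × 40.06 = 30 kips.
Bearing (1.2 l_c t F_u ≤ 2.4 d t F_u): upper limit = 2.4·0.5·0.3125·58 = 21.75 kips.
  Edge l_c = 1.25 − 0.5625/2 = 0.9688 → r_n = 21.07 kips; interior l_c = 1.5 − 0.5625 = 0.9375 → r_n = 20.39 kips.
  R_n,bearing = 1·21.07 + 2·20.39 = 61.85 kips → 0.75 × 61.85 = 46.4 kips.
Bolt shear governs: 30 kips.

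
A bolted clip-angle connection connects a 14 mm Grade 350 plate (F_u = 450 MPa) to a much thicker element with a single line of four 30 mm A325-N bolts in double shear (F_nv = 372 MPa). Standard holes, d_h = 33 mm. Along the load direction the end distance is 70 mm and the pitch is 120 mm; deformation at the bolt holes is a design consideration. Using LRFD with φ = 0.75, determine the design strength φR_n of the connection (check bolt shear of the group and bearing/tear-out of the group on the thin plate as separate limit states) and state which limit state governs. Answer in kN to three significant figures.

Bolt shear: A_b = π·30²/4 = 706.9 mm²; R_n = 372 × 706.9 × 4 × 2 / 1000 = 2104 kN → 0.75 × 2104 = 1580 kN.
Bearing (1.2 l_c t F_u ≤ 2.4 d t F_u): upper limit = 2.4·30·14·450 / 1000 = 453.6 kN.
  Edge l_c = 70 − 33/2 = 53.5 → r_n = 404.5 kN; interior l_c = 120 − 33 = 87 → r_n = 453.6 kN.
  R_n,bearing = 1·404.5 + 3·453.6 = 1765 kN → 0.75 × 1765 = 1320 kN.
Bearing governs: 1320 kN.

1320 kN (bearing governs)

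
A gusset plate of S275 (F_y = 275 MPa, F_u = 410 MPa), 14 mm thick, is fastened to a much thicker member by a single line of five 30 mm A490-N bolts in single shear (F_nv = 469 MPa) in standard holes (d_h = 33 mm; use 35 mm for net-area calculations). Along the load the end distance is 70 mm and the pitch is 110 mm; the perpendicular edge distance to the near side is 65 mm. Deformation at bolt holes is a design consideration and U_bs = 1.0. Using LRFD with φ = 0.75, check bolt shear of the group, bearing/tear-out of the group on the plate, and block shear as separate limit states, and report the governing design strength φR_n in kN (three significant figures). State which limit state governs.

Bolt shear: A_b = π·30²/4 = 706.9 mm²; R_n = 469 × 706.9 × 5 × 1 / 1000 = 1658 kN → 0.75 × 1658 = 1240 kN.
Bearing: edge l_c = 53.5, r_n = 368.5 kN; interior l_c = 77, r_n = 413.3 kN; R_n = 368.5 + 4·413.3 = 2022 kN → 1520 kN.
Block shear: A_gv = 7140, A_nv = 4935, A_nt = 665 mm²; R_n = min(0.6F_uA_nv, 0.6F_yA_gv) + U_bs·F_u·A_nt = 1451 kN → 1090 kN.
Block shear governs: 1090 kN.

1090 kN (block shear governs)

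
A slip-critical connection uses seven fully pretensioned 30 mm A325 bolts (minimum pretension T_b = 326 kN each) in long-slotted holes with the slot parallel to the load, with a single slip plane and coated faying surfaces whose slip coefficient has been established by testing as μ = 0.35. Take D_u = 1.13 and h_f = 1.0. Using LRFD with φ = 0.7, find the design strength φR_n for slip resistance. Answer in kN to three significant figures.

R_n = μ · D_u · h_f · T_b · n_s · n_b = 0.35 × 1.13 × 1.0 × 326 × 1 × 7 = 902.5 kN.
Design strength φR_n = 0.7 × 902.5 = 632 kN.

632 kN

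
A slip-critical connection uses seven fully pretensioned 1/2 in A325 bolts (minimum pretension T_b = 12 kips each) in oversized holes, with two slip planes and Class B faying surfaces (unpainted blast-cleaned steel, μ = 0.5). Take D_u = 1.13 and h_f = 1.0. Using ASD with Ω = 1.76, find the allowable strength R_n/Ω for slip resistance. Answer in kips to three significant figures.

R_n = μ · D_u · h_f · T_b · n_s · n_b = 0.5 × 1.13 × 1.0 × 12 × 2 × 7 = 94.92 kips.
Allowable strength R_n/Ω = 94.92 / 1.76 = 53.9 kips.

53.9 kips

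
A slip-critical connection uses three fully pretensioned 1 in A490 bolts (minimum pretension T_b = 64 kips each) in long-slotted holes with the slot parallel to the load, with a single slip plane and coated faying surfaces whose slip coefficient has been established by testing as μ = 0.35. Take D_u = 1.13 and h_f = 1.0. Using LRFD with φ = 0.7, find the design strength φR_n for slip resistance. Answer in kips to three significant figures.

R_n = μ · D_u · h_f · T_b · n_s · n_b = 0.35 × 1.13 × 1.0 × 64 × 1 × 3 = 75.94 kips.
Design strength φR_n = 0.7 × 75.94 = 53.2 kips.

53.2 kips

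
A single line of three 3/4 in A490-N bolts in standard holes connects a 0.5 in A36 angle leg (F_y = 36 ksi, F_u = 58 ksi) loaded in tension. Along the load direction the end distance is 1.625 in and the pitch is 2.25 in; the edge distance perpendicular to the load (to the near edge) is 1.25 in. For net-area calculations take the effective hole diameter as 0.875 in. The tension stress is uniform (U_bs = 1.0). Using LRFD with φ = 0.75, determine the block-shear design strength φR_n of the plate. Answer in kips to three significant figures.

67.3 kips

Shear plane L_v = 1.625 + 2·2.25 = 6.125 in; A_gv = 6.125 × 0.5 = 3.062 in².
A_nv = (6.125 − 2.5·0.875) × 0.5 = 1.969 in².
A_nt = (1.25 − 0.5·0.875) × 0.5 = 0.4062 in².
0.6 F_u A_nv = 68.51 kips; 0.6 F_y A_gv = 66.15 kips → shear yielding governs the shear term.
R_n = 66.15 + 1.0 × 58 × 0.4062 = 89.71 kips.
Design strength φR_n = 0.75 × 89.71 = 67.3 kips.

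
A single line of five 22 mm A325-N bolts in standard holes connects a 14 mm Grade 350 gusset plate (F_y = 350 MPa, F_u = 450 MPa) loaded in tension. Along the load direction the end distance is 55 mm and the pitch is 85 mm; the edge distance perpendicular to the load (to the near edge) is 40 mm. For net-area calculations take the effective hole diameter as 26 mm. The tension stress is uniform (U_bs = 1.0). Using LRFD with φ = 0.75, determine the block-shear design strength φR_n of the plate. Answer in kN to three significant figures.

Shear plane L_v = 55 + 4·85 = 395 mm; A_gv = 395 × 14 = 5530 mm².
A_nv = (395 − 4.5·26) × 14 = 3892 mm².
A_nt = (40 − 0.5·26) × 14 = 378 mm².
0.6 F_u A_nv = 1051 kN; 0.6 F_y A_gv = 1161 kN → shear rupture governs the shear term.
R_n = 1051 + 1.0 × 450 × 378 / 1000 = 1221 kN.
Design strength φR_n = 0.75 × 1221 = 916 kN.

916 kN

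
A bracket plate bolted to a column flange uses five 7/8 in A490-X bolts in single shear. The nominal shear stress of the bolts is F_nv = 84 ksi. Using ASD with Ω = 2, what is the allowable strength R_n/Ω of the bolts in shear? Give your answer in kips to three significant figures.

126 kips

A_b = π × 0.875² / 4 = 0.6013 in².
R_n = F_nv · A_b · n · n_s = 84 × 0.6013 × 5 × 1 = 252.6 kips.
Allowable strength R_n/Ω = 252.6 / 2 = 126 kips.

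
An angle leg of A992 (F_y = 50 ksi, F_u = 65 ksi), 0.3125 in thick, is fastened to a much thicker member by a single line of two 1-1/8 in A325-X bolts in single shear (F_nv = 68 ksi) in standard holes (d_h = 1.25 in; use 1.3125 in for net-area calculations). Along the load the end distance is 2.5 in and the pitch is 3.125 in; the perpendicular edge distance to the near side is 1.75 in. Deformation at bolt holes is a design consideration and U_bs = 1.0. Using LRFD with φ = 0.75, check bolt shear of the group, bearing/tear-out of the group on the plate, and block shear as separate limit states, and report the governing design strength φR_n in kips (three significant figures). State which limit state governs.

50.1 kips (block shear governs)

Bolt shear: A_b = π·1.125²/4 = 0.994 in²; R_n = 68 × 0.994 × 2 × 1 = 135.2 kips → 0.75 × 135.2 = 101 kips.
Bearing: edge l_c = 1.875, r_n = 45.7 kips; interior l_c = 1.875, r_n = 45.7 kips; R_n = 45.7 + 1·45.7 = 91.41 kips → 68.6 kips.
Block shear: A_gv = 1.758, A_nv = 1.143, A_nt = 0.3418 in²; R_n = min(0.6F_uA_nv, 0.6F_yA_gv) + U_bs·F_u·A_nt = 66.78 kips → 50.1 kips.
Block shear governs: 50.1 kips.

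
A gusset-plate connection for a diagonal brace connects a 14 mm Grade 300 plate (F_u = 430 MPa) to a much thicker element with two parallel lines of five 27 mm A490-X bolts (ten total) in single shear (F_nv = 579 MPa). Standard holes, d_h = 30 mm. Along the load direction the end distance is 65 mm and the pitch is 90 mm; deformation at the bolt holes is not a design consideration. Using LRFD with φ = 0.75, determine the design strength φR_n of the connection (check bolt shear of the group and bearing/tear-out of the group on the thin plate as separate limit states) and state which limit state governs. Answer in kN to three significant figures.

Bolt shear: A_b = π·27²/4 = 572.6 mm²; R_n = 579 × 572.6 × 10 × 1 / 1000 = 3315 kN → 0.75 × 3315 = 2490 kN.
Bearing (1.5 l_c t F_u ≤ 3.0 d t F_u): upper limit = 3.0·27·14·430 / 1000 = 487.6 kN.
  Edge l_c = 65 − 30/2 = 50 → r_n = 451.5 kN; interior l_c = 90 − 30 = 60 → r_n = 487.6 kN.
  R_n,bearing = 2·451.5 + 8·487.6 = 4804 kN → 0.75 × 4804 = 3600 kN.
Bolt shear governs: 2490 kN.

2490 kN (bolt shear governs)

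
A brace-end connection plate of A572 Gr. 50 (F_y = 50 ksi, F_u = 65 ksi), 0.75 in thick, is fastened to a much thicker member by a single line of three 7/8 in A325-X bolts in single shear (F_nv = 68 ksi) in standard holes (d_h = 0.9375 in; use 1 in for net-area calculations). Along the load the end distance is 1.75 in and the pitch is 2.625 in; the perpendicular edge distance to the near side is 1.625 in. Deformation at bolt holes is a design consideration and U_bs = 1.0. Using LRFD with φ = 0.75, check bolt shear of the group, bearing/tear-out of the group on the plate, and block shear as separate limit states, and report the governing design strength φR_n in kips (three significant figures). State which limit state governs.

Bolt shear: A_b = π·0.875²/4 = 0.6013 in²; R_n = 68 × 0.6013 × 3 × 1 = 122.7 kips → 0.75 × 122.7 = 92 kips.
Bearing: edge l_c = 1.281, r_n = 74.95 kips; interior l_c = 1.688, r_n = 98.72 kips; R_n = 74.95 + 2·98.72 = 272.4 kips → 204 kips.
Block shear: A_gv = 5.25, A_nv = 3.375, A_nt = 0.8438 in²; R_n = min(0.6F_uA_nv, 0.6F_yA_gv) + U_bs·F_u·A_nt = 186.5 kips → 140 kips.
Bolt shear governs: 92 kips.

92 kips (bolt shear governs)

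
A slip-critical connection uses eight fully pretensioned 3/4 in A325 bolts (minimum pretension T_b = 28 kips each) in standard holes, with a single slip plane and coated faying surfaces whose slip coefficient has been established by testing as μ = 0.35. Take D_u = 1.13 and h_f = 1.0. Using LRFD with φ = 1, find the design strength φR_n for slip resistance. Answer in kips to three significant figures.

88.6 kips

R_n = μ · D_u · h_f · T_b · n_s · n_b = 0.35 × 1.13 × 1.0 × 28 × 1 × 8 = 88.59 kips.
Design strength φR_n = 1 × 88.59 = 88.6 kips.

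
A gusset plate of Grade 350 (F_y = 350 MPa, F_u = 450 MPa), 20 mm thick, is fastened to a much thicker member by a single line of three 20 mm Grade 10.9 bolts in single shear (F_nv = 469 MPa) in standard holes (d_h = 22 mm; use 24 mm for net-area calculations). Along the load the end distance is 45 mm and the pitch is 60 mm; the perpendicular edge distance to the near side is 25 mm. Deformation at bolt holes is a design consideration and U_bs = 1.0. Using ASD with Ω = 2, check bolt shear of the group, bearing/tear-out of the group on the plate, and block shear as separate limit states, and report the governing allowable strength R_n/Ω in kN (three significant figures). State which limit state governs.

Bolt shear: A_b = π·20²/4 = 314.2 mm²; R_n = 469 × 314.2 × 3 × 1 / 1000 = 442 kN → 442 / 2 = 221 kN.
Bearing: edge l_c = 34, r_n = 367.2 kN; interior l_c = 38, r_n = 410.4 kN; R_n = 367.2 + 2·410.4 = 1188 kN → 594 kN.
Block shear: A_gv = 3300, A_nv = 2100, A_nt = 260 mm²; R_n = min(0.6F_uA_nv, 0.6F_yA_gv) + U_bs·F_u·A_nt = 684 kN → 342 kN.
Bolt shear governs: 221 kN.

221 kN (bolt shear governs)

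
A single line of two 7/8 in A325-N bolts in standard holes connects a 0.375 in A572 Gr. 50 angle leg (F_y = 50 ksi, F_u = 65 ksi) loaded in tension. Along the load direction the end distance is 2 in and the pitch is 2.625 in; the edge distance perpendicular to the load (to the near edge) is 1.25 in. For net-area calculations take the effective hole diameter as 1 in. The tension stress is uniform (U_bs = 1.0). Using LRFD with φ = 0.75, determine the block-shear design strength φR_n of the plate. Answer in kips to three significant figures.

48 kips

Shear plane L_v = 2 + 1·2.625 = 4.625 in; A_gv = 4.625 × 0.375 = 1.734 in².
A_nv = (4.625 − 1.5·1) × 0.375 = 1.172 in².
A_nt = (1.25 − 0.5·1) × 0.375 = 0.2812 in².
0.6 F_u A_nv = 45.7 kips; 0.6 F_y A_gv = 52.03 kips → shear rupture governs the shear term.
R_n = 45.7 + 1.0 × 65 × 0.2812 = 63.98 kips.
Design strength φR_n = 0.75 × 63.98 = 48 kips.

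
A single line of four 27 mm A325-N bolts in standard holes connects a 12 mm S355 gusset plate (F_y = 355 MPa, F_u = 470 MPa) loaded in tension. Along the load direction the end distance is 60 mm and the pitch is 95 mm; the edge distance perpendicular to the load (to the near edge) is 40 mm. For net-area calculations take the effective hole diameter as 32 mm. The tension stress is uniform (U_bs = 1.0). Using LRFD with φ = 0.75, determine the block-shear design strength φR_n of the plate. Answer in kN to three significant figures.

693 kN

Shear plane L_v = 60 + 3·95 = 345 mm; A_gv = 345 × 12 = 4140 mm².
A_nv = (345 − 3.5·32) × 12 = 2796 mm².
A_nt = (40 − 0.5·32) × 12 = 288 mm².
0.6 F_u A_nv = 788.5 kN; 0.6 F_y A_gv = 881.8 kN → shear rupture governs the shear term.
R_n = 788.5 + 1.0 × 470 × 288 / 1000 = 923.8 kN.
Design strength φR_n = 0.75 × 923.8 = 693 kN.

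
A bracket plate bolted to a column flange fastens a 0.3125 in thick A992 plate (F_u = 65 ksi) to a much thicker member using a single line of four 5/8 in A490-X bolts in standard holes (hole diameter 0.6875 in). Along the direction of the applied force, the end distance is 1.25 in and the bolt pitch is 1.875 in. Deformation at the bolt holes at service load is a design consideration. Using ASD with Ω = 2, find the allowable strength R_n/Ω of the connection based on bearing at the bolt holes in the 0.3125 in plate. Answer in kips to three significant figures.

54.5 kips

Per bolt r_n = 1.2 l_c t F_u ≤ 2.4 d t F_u; upper limit = 2.4 × 0.625 × 0.3125 × 65 = 30.47 kips.
Edge bolt: l_c = 1.25 − 0.6875/2 = 0.9062 in → 1.2 × 0.9062 × 0.3125 × 65 = 22.09 → r_n = 22.09 kips.
Interior bolts: l_c = 1.875 − 0.6875 = 1.188 in → 1.2 × 1.188 × 0.3125 × 65 = 28.95 → r_n = 28.95 kips.
R_n = 1 × 22.09 + 3 × 28.95 = 108.9 kips.
Allowable strength R_n/Ω = 108.9 / 2 = 54.5 kips.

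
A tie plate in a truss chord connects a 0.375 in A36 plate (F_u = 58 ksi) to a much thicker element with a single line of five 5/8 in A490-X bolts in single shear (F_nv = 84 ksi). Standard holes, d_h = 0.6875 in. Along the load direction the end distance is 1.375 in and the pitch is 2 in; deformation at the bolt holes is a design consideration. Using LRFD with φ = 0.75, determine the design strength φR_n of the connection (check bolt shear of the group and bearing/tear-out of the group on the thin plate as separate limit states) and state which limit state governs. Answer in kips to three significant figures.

96.6 kips (bolt shear governs)

Bolt shear: A_b = π·0.625²/4 = 0.3068 in²; R_n = 84 × 0.3068 × 5 × 1 = 128.9 kips → 0.75 × 128.9 = 96.6 kips.
Bearing (1.2 l_c t F_u ≤ 2.4 d t F_u): upper limit = 2.4·0.625·0.375·58 = 32.62 kips.
  Edge l_c = 1.375 − 0.6875/2 = 1.031 → r_n = 26.92 kips; interior l_c = 2 − 0.6875 = 1.312 → r_n = 32.62 kips.
  R_n,bearing = 1·26.92 + 4·32.62 = 157.4 kips → 0.75 × 157.4 = 118 kips.
Bolt shear governs: 96.6 kips.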